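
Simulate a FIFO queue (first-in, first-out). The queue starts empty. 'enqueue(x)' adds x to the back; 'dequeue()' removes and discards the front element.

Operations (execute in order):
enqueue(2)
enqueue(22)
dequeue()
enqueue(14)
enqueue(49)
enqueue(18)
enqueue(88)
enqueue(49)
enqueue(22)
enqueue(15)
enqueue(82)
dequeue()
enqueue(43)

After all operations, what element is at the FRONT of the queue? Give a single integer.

Answer: 14

Derivation:
enqueue(2): queue = [2]
enqueue(22): queue = [2, 22]
dequeue(): queue = [22]
enqueue(14): queue = [22, 14]
enqueue(49): queue = [22, 14, 49]
enqueue(18): queue = [22, 14, 49, 18]
enqueue(88): queue = [22, 14, 49, 18, 88]
enqueue(49): queue = [22, 14, 49, 18, 88, 49]
enqueue(22): queue = [22, 14, 49, 18, 88, 49, 22]
enqueue(15): queue = [22, 14, 49, 18, 88, 49, 22, 15]
enqueue(82): queue = [22, 14, 49, 18, 88, 49, 22, 15, 82]
dequeue(): queue = [14, 49, 18, 88, 49, 22, 15, 82]
enqueue(43): queue = [14, 49, 18, 88, 49, 22, 15, 82, 43]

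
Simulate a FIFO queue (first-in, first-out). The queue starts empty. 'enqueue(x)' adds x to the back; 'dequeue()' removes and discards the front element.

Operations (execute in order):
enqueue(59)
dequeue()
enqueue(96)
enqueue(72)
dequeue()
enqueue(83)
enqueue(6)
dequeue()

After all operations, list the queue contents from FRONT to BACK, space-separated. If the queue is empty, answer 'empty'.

Answer: 83 6

Derivation:
enqueue(59): [59]
dequeue(): []
enqueue(96): [96]
enqueue(72): [96, 72]
dequeue(): [72]
enqueue(83): [72, 83]
enqueue(6): [72, 83, 6]
dequeue(): [83, 6]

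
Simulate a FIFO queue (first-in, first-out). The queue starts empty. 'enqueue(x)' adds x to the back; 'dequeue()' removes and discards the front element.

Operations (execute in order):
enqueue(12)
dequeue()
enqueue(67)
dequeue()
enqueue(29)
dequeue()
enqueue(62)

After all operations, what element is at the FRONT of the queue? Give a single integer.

Answer: 62

Derivation:
enqueue(12): queue = [12]
dequeue(): queue = []
enqueue(67): queue = [67]
dequeue(): queue = []
enqueue(29): queue = [29]
dequeue(): queue = []
enqueue(62): queue = [62]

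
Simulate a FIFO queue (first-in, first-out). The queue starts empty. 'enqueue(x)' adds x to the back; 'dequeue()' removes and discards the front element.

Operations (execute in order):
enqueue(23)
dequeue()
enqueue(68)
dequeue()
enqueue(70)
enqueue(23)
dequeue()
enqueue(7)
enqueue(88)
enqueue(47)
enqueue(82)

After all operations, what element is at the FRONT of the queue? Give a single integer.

Answer: 23

Derivation:
enqueue(23): queue = [23]
dequeue(): queue = []
enqueue(68): queue = [68]
dequeue(): queue = []
enqueue(70): queue = [70]
enqueue(23): queue = [70, 23]
dequeue(): queue = [23]
enqueue(7): queue = [23, 7]
enqueue(88): queue = [23, 7, 88]
enqueue(47): queue = [23, 7, 88, 47]
enqueue(82): queue = [23, 7, 88, 47, 82]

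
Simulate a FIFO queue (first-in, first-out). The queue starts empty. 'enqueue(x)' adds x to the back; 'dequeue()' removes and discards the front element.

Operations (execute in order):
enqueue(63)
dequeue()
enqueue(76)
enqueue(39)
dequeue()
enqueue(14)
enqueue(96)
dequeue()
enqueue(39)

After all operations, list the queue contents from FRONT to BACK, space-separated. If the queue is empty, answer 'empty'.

Answer: 14 96 39

Derivation:
enqueue(63): [63]
dequeue(): []
enqueue(76): [76]
enqueue(39): [76, 39]
dequeue(): [39]
enqueue(14): [39, 14]
enqueue(96): [39, 14, 96]
dequeue(): [14, 96]
enqueue(39): [14, 96, 39]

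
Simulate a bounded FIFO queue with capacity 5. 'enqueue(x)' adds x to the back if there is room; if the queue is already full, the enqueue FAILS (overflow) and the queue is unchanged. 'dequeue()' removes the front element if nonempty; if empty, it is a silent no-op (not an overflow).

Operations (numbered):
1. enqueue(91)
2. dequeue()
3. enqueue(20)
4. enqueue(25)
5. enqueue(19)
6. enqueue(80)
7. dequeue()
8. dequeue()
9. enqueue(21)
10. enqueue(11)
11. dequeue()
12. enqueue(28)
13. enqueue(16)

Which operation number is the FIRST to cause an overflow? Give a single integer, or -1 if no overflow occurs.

Answer: -1

Derivation:
1. enqueue(91): size=1
2. dequeue(): size=0
3. enqueue(20): size=1
4. enqueue(25): size=2
5. enqueue(19): size=3
6. enqueue(80): size=4
7. dequeue(): size=3
8. dequeue(): size=2
9. enqueue(21): size=3
10. enqueue(11): size=4
11. dequeue(): size=3
12. enqueue(28): size=4
13. enqueue(16): size=5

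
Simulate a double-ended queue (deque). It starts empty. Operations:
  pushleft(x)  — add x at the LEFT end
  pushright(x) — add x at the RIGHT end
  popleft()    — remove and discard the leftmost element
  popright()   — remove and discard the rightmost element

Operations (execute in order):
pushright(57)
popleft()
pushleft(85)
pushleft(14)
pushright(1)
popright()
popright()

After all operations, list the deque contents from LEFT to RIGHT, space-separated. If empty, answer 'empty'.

pushright(57): [57]
popleft(): []
pushleft(85): [85]
pushleft(14): [14, 85]
pushright(1): [14, 85, 1]
popright(): [14, 85]
popright(): [14]

Answer: 14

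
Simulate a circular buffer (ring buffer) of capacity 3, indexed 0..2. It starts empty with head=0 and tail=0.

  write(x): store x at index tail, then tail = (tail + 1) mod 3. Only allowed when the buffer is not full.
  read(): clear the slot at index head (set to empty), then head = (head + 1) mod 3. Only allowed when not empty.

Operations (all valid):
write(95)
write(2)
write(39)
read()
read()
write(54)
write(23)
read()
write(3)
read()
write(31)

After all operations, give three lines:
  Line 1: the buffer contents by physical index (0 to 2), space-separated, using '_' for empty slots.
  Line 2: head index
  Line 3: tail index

write(95): buf=[95 _ _], head=0, tail=1, size=1
write(2): buf=[95 2 _], head=0, tail=2, size=2
write(39): buf=[95 2 39], head=0, tail=0, size=3
read(): buf=[_ 2 39], head=1, tail=0, size=2
read(): buf=[_ _ 39], head=2, tail=0, size=1
write(54): buf=[54 _ 39], head=2, tail=1, size=2
write(23): buf=[54 23 39], head=2, tail=2, size=3
read(): buf=[54 23 _], head=0, tail=2, size=2
write(3): buf=[54 23 3], head=0, tail=0, size=3
read(): buf=[_ 23 3], head=1, tail=0, size=2
write(31): buf=[31 23 3], head=1, tail=1, size=3

Answer: 31 23 3
1
1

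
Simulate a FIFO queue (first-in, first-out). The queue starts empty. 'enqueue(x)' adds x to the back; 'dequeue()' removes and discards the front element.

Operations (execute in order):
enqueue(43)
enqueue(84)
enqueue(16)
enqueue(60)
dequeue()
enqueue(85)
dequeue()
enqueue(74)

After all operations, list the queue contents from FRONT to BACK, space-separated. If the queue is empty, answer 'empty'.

Answer: 16 60 85 74

Derivation:
enqueue(43): [43]
enqueue(84): [43, 84]
enqueue(16): [43, 84, 16]
enqueue(60): [43, 84, 16, 60]
dequeue(): [84, 16, 60]
enqueue(85): [84, 16, 60, 85]
dequeue(): [16, 60, 85]
enqueue(74): [16, 60, 85, 74]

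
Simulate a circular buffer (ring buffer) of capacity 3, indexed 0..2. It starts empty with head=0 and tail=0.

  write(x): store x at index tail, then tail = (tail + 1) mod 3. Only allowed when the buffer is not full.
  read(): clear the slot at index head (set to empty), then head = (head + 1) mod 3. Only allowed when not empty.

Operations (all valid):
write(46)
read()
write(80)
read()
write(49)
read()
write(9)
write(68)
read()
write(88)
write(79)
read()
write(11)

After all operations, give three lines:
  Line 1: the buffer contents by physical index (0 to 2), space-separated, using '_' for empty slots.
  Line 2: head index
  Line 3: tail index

write(46): buf=[46 _ _], head=0, tail=1, size=1
read(): buf=[_ _ _], head=1, tail=1, size=0
write(80): buf=[_ 80 _], head=1, tail=2, size=1
read(): buf=[_ _ _], head=2, tail=2, size=0
write(49): buf=[_ _ 49], head=2, tail=0, size=1
read(): buf=[_ _ _], head=0, tail=0, size=0
write(9): buf=[9 _ _], head=0, tail=1, size=1
write(68): buf=[9 68 _], head=0, tail=2, size=2
read(): buf=[_ 68 _], head=1, tail=2, size=1
write(88): buf=[_ 68 88], head=1, tail=0, size=2
write(79): buf=[79 68 88], head=1, tail=1, size=3
read(): buf=[79 _ 88], head=2, tail=1, size=2
write(11): buf=[79 11 88], head=2, tail=2, size=3

Answer: 79 11 88
2
2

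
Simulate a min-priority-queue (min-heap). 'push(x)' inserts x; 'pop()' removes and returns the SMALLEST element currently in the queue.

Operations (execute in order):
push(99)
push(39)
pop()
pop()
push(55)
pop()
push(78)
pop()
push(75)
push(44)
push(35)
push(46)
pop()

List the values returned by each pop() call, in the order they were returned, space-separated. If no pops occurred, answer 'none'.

Answer: 39 99 55 78 35

Derivation:
push(99): heap contents = [99]
push(39): heap contents = [39, 99]
pop() → 39: heap contents = [99]
pop() → 99: heap contents = []
push(55): heap contents = [55]
pop() → 55: heap contents = []
push(78): heap contents = [78]
pop() → 78: heap contents = []
push(75): heap contents = [75]
push(44): heap contents = [44, 75]
push(35): heap contents = [35, 44, 75]
push(46): heap contents = [35, 44, 46, 75]
pop() → 35: heap contents = [44, 46, 75]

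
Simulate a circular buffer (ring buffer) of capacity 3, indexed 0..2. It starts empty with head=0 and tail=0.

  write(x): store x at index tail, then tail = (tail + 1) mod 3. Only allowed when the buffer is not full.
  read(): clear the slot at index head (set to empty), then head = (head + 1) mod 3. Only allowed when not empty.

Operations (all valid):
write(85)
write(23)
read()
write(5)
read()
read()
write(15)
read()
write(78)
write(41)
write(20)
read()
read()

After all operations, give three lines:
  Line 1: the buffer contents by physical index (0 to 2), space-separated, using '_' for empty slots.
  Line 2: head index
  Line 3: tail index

write(85): buf=[85 _ _], head=0, tail=1, size=1
write(23): buf=[85 23 _], head=0, tail=2, size=2
read(): buf=[_ 23 _], head=1, tail=2, size=1
write(5): buf=[_ 23 5], head=1, tail=0, size=2
read(): buf=[_ _ 5], head=2, tail=0, size=1
read(): buf=[_ _ _], head=0, tail=0, size=0
write(15): buf=[15 _ _], head=0, tail=1, size=1
read(): buf=[_ _ _], head=1, tail=1, size=0
write(78): buf=[_ 78 _], head=1, tail=2, size=1
write(41): buf=[_ 78 41], head=1, tail=0, size=2
write(20): buf=[20 78 41], head=1, tail=1, size=3
read(): buf=[20 _ 41], head=2, tail=1, size=2
read(): buf=[20 _ _], head=0, tail=1, size=1

Answer: 20 _ _
0
1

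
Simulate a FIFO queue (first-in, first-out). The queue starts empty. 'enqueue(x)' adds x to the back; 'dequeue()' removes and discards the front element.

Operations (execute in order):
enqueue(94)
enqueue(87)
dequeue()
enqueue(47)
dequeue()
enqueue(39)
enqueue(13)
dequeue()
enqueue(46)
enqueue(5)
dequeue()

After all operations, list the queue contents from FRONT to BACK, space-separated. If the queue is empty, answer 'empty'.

Answer: 13 46 5

Derivation:
enqueue(94): [94]
enqueue(87): [94, 87]
dequeue(): [87]
enqueue(47): [87, 47]
dequeue(): [47]
enqueue(39): [47, 39]
enqueue(13): [47, 39, 13]
dequeue(): [39, 13]
enqueue(46): [39, 13, 46]
enqueue(5): [39, 13, 46, 5]
dequeue(): [13, 46, 5]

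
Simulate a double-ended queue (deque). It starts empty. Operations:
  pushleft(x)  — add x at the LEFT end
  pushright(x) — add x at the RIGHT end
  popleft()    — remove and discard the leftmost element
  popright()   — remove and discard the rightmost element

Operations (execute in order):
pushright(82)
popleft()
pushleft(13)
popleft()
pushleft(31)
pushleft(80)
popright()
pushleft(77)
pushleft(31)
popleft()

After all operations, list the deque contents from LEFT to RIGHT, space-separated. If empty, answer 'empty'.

Answer: 77 80

Derivation:
pushright(82): [82]
popleft(): []
pushleft(13): [13]
popleft(): []
pushleft(31): [31]
pushleft(80): [80, 31]
popright(): [80]
pushleft(77): [77, 80]
pushleft(31): [31, 77, 80]
popleft(): [77, 80]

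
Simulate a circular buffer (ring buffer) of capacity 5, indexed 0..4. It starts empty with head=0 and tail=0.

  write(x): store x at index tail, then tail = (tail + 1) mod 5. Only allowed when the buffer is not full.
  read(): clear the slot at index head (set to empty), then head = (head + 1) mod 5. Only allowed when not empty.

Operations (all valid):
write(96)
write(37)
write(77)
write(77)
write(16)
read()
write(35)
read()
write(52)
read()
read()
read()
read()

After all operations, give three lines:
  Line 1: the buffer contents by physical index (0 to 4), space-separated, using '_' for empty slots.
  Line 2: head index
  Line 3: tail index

Answer: _ 52 _ _ _
1
2

Derivation:
write(96): buf=[96 _ _ _ _], head=0, tail=1, size=1
write(37): buf=[96 37 _ _ _], head=0, tail=2, size=2
write(77): buf=[96 37 77 _ _], head=0, tail=3, size=3
write(77): buf=[96 37 77 77 _], head=0, tail=4, size=4
write(16): buf=[96 37 77 77 16], head=0, tail=0, size=5
read(): buf=[_ 37 77 77 16], head=1, tail=0, size=4
write(35): buf=[35 37 77 77 16], head=1, tail=1, size=5
read(): buf=[35 _ 77 77 16], head=2, tail=1, size=4
write(52): buf=[35 52 77 77 16], head=2, tail=2, size=5
read(): buf=[35 52 _ 77 16], head=3, tail=2, size=4
read(): buf=[35 52 _ _ 16], head=4, tail=2, size=3
read(): buf=[35 52 _ _ _], head=0, tail=2, size=2
read(): buf=[_ 52 _ _ _], head=1, tail=2, size=1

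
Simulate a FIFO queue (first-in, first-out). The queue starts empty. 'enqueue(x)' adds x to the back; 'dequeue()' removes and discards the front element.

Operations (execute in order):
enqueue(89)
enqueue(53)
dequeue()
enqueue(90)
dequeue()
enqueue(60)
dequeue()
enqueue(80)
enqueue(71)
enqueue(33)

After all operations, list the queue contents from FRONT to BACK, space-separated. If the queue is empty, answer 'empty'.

enqueue(89): [89]
enqueue(53): [89, 53]
dequeue(): [53]
enqueue(90): [53, 90]
dequeue(): [90]
enqueue(60): [90, 60]
dequeue(): [60]
enqueue(80): [60, 80]
enqueue(71): [60, 80, 71]
enqueue(33): [60, 80, 71, 33]

Answer: 60 80 71 33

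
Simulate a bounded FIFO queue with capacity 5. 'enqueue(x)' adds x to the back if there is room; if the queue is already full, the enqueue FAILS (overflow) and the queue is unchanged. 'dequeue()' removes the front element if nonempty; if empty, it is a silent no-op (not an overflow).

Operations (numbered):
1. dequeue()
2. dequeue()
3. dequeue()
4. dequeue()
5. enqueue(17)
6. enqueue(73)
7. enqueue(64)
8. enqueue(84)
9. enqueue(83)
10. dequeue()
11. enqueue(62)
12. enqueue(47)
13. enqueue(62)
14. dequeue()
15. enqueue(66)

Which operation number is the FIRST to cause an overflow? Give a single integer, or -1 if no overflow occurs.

1. dequeue(): empty, no-op, size=0
2. dequeue(): empty, no-op, size=0
3. dequeue(): empty, no-op, size=0
4. dequeue(): empty, no-op, size=0
5. enqueue(17): size=1
6. enqueue(73): size=2
7. enqueue(64): size=3
8. enqueue(84): size=4
9. enqueue(83): size=5
10. dequeue(): size=4
11. enqueue(62): size=5
12. enqueue(47): size=5=cap → OVERFLOW (fail)
13. enqueue(62): size=5=cap → OVERFLOW (fail)
14. dequeue(): size=4
15. enqueue(66): size=5

Answer: 12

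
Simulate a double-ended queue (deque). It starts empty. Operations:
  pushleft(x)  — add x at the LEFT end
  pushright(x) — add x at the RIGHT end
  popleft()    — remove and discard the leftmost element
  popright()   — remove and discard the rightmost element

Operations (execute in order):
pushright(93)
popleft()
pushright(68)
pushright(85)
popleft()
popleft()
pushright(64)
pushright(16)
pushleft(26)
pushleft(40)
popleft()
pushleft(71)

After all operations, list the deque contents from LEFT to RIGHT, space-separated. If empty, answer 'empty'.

pushright(93): [93]
popleft(): []
pushright(68): [68]
pushright(85): [68, 85]
popleft(): [85]
popleft(): []
pushright(64): [64]
pushright(16): [64, 16]
pushleft(26): [26, 64, 16]
pushleft(40): [40, 26, 64, 16]
popleft(): [26, 64, 16]
pushleft(71): [71, 26, 64, 16]

Answer: 71 26 64 16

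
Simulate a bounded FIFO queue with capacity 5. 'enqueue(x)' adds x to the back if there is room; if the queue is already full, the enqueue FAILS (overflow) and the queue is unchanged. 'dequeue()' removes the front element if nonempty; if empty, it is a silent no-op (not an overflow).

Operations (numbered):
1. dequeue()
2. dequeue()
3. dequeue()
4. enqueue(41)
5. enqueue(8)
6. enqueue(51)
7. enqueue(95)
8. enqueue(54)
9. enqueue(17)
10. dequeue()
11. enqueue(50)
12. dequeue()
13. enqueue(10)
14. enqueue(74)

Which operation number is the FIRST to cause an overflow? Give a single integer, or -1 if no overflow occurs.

1. dequeue(): empty, no-op, size=0
2. dequeue(): empty, no-op, size=0
3. dequeue(): empty, no-op, size=0
4. enqueue(41): size=1
5. enqueue(8): size=2
6. enqueue(51): size=3
7. enqueue(95): size=4
8. enqueue(54): size=5
9. enqueue(17): size=5=cap → OVERFLOW (fail)
10. dequeue(): size=4
11. enqueue(50): size=5
12. dequeue(): size=4
13. enqueue(10): size=5
14. enqueue(74): size=5=cap → OVERFLOW (fail)

Answer: 9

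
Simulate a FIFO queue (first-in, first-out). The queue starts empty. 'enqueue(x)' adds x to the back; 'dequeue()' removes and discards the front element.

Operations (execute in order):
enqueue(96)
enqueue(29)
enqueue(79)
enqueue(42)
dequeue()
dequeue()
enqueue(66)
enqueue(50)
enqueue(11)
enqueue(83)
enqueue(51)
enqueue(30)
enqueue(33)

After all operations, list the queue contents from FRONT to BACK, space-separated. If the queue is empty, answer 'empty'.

enqueue(96): [96]
enqueue(29): [96, 29]
enqueue(79): [96, 29, 79]
enqueue(42): [96, 29, 79, 42]
dequeue(): [29, 79, 42]
dequeue(): [79, 42]
enqueue(66): [79, 42, 66]
enqueue(50): [79, 42, 66, 50]
enqueue(11): [79, 42, 66, 50, 11]
enqueue(83): [79, 42, 66, 50, 11, 83]
enqueue(51): [79, 42, 66, 50, 11, 83, 51]
enqueue(30): [79, 42, 66, 50, 11, 83, 51, 30]
enqueue(33): [79, 42, 66, 50, 11, 83, 51, 30, 33]

Answer: 79 42 66 50 11 83 51 30 33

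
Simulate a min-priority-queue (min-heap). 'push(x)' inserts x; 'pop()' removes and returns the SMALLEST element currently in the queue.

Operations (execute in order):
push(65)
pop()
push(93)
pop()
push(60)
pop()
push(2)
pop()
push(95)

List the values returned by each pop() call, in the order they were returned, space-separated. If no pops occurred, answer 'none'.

push(65): heap contents = [65]
pop() → 65: heap contents = []
push(93): heap contents = [93]
pop() → 93: heap contents = []
push(60): heap contents = [60]
pop() → 60: heap contents = []
push(2): heap contents = [2]
pop() → 2: heap contents = []
push(95): heap contents = [95]

Answer: 65 93 60 2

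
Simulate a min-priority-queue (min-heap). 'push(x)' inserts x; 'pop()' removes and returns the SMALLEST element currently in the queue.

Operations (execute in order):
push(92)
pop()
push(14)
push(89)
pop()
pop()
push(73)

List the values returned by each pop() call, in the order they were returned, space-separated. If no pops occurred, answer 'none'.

push(92): heap contents = [92]
pop() → 92: heap contents = []
push(14): heap contents = [14]
push(89): heap contents = [14, 89]
pop() → 14: heap contents = [89]
pop() → 89: heap contents = []
push(73): heap contents = [73]

Answer: 92 14 89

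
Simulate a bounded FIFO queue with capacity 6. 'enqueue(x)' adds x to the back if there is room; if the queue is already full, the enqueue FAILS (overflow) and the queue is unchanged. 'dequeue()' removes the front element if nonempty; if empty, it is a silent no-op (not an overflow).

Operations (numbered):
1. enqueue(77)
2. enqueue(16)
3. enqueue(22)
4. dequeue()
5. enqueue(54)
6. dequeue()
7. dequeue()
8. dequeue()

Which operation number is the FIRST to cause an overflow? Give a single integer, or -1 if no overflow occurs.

Answer: -1

Derivation:
1. enqueue(77): size=1
2. enqueue(16): size=2
3. enqueue(22): size=3
4. dequeue(): size=2
5. enqueue(54): size=3
6. dequeue(): size=2
7. dequeue(): size=1
8. dequeue(): size=0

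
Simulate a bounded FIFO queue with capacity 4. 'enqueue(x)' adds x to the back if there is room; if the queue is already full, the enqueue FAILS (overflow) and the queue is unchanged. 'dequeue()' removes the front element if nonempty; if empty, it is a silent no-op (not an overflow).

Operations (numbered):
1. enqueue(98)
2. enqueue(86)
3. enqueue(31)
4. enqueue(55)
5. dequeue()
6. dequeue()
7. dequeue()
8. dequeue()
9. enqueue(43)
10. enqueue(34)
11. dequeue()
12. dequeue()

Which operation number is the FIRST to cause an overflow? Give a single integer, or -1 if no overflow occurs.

Answer: -1

Derivation:
1. enqueue(98): size=1
2. enqueue(86): size=2
3. enqueue(31): size=3
4. enqueue(55): size=4
5. dequeue(): size=3
6. dequeue(): size=2
7. dequeue(): size=1
8. dequeue(): size=0
9. enqueue(43): size=1
10. enqueue(34): size=2
11. dequeue(): size=1
12. dequeue(): size=0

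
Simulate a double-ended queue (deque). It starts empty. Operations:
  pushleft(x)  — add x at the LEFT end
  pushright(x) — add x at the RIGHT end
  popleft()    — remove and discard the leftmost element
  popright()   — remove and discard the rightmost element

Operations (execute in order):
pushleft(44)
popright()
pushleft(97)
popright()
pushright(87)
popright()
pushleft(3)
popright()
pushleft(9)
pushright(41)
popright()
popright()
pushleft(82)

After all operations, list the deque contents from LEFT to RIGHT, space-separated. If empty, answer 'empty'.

pushleft(44): [44]
popright(): []
pushleft(97): [97]
popright(): []
pushright(87): [87]
popright(): []
pushleft(3): [3]
popright(): []
pushleft(9): [9]
pushright(41): [9, 41]
popright(): [9]
popright(): []
pushleft(82): [82]

Answer: 82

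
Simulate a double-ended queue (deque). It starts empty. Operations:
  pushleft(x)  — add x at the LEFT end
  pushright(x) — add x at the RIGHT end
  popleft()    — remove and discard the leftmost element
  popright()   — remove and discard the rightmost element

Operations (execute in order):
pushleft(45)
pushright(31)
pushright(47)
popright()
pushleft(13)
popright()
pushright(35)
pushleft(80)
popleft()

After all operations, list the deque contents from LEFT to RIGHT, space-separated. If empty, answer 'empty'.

Answer: 13 45 35

Derivation:
pushleft(45): [45]
pushright(31): [45, 31]
pushright(47): [45, 31, 47]
popright(): [45, 31]
pushleft(13): [13, 45, 31]
popright(): [13, 45]
pushright(35): [13, 45, 35]
pushleft(80): [80, 13, 45, 35]
popleft(): [13, 45, 35]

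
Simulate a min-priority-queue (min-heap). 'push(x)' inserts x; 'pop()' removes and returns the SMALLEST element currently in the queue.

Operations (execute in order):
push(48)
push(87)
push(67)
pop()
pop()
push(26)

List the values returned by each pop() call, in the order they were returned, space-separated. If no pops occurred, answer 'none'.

Answer: 48 67

Derivation:
push(48): heap contents = [48]
push(87): heap contents = [48, 87]
push(67): heap contents = [48, 67, 87]
pop() → 48: heap contents = [67, 87]
pop() → 67: heap contents = [87]
push(26): heap contents = [26, 87]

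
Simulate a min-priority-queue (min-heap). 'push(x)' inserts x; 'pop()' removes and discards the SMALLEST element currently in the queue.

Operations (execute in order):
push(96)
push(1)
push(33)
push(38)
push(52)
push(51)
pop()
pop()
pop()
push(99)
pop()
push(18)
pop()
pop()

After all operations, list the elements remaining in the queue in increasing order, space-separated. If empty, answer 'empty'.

Answer: 96 99

Derivation:
push(96): heap contents = [96]
push(1): heap contents = [1, 96]
push(33): heap contents = [1, 33, 96]
push(38): heap contents = [1, 33, 38, 96]
push(52): heap contents = [1, 33, 38, 52, 96]
push(51): heap contents = [1, 33, 38, 51, 52, 96]
pop() → 1: heap contents = [33, 38, 51, 52, 96]
pop() → 33: heap contents = [38, 51, 52, 96]
pop() → 38: heap contents = [51, 52, 96]
push(99): heap contents = [51, 52, 96, 99]
pop() → 51: heap contents = [52, 96, 99]
push(18): heap contents = [18, 52, 96, 99]
pop() → 18: heap contents = [52, 96, 99]
pop() → 52: heap contents = [96, 99]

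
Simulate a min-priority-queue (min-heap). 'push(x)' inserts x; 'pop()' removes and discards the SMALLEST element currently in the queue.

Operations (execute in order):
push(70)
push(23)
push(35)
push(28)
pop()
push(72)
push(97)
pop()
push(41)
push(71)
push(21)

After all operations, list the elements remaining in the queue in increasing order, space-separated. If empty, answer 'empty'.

push(70): heap contents = [70]
push(23): heap contents = [23, 70]
push(35): heap contents = [23, 35, 70]
push(28): heap contents = [23, 28, 35, 70]
pop() → 23: heap contents = [28, 35, 70]
push(72): heap contents = [28, 35, 70, 72]
push(97): heap contents = [28, 35, 70, 72, 97]
pop() → 28: heap contents = [35, 70, 72, 97]
push(41): heap contents = [35, 41, 70, 72, 97]
push(71): heap contents = [35, 41, 70, 71, 72, 97]
push(21): heap contents = [21, 35, 41, 70, 71, 72, 97]

Answer: 21 35 41 70 71 72 97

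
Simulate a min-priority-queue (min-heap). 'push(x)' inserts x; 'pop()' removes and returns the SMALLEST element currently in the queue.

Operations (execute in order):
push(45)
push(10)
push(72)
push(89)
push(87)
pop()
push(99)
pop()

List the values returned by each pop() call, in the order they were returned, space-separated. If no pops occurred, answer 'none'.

Answer: 10 45

Derivation:
push(45): heap contents = [45]
push(10): heap contents = [10, 45]
push(72): heap contents = [10, 45, 72]
push(89): heap contents = [10, 45, 72, 89]
push(87): heap contents = [10, 45, 72, 87, 89]
pop() → 10: heap contents = [45, 72, 87, 89]
push(99): heap contents = [45, 72, 87, 89, 99]
pop() → 45: heap contents = [72, 87, 89, 99]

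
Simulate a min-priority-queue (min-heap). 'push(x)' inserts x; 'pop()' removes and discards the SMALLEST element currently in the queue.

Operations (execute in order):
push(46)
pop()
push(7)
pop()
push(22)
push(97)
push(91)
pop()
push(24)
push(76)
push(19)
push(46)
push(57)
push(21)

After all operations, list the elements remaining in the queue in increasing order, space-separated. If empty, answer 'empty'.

push(46): heap contents = [46]
pop() → 46: heap contents = []
push(7): heap contents = [7]
pop() → 7: heap contents = []
push(22): heap contents = [22]
push(97): heap contents = [22, 97]
push(91): heap contents = [22, 91, 97]
pop() → 22: heap contents = [91, 97]
push(24): heap contents = [24, 91, 97]
push(76): heap contents = [24, 76, 91, 97]
push(19): heap contents = [19, 24, 76, 91, 97]
push(46): heap contents = [19, 24, 46, 76, 91, 97]
push(57): heap contents = [19, 24, 46, 57, 76, 91, 97]
push(21): heap contents = [19, 21, 24, 46, 57, 76, 91, 97]

Answer: 19 21 24 46 57 76 91 97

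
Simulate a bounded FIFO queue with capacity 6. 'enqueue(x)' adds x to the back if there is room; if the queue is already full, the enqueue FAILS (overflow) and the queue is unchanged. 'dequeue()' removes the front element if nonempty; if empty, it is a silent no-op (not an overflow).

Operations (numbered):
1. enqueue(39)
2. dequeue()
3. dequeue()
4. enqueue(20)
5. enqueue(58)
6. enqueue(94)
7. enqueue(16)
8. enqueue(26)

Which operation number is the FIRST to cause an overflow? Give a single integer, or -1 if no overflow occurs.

1. enqueue(39): size=1
2. dequeue(): size=0
3. dequeue(): empty, no-op, size=0
4. enqueue(20): size=1
5. enqueue(58): size=2
6. enqueue(94): size=3
7. enqueue(16): size=4
8. enqueue(26): size=5

Answer: -1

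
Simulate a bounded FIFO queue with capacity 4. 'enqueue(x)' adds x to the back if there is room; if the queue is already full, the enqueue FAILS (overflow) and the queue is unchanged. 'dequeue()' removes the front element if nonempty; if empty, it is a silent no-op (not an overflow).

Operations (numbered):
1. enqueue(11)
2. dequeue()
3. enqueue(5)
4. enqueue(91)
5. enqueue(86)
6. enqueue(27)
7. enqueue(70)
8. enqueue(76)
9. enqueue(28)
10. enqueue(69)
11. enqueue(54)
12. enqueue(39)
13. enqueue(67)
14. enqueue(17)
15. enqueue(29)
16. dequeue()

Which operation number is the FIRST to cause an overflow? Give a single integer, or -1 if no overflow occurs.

Answer: 7

Derivation:
1. enqueue(11): size=1
2. dequeue(): size=0
3. enqueue(5): size=1
4. enqueue(91): size=2
5. enqueue(86): size=3
6. enqueue(27): size=4
7. enqueue(70): size=4=cap → OVERFLOW (fail)
8. enqueue(76): size=4=cap → OVERFLOW (fail)
9. enqueue(28): size=4=cap → OVERFLOW (fail)
10. enqueue(69): size=4=cap → OVERFLOW (fail)
11. enqueue(54): size=4=cap → OVERFLOW (fail)
12. enqueue(39): size=4=cap → OVERFLOW (fail)
13. enqueue(67): size=4=cap → OVERFLOW (fail)
14. enqueue(17): size=4=cap → OVERFLOW (fail)
15. enqueue(29): size=4=cap → OVERFLOW (fail)
16. dequeue(): size=3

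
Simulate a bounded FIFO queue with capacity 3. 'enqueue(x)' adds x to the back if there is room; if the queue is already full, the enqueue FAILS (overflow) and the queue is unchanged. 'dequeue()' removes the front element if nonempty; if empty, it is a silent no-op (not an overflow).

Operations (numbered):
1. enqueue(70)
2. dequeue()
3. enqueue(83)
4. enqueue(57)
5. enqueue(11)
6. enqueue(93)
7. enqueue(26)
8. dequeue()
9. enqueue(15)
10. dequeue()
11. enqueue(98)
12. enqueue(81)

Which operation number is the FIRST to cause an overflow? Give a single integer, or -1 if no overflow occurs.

Answer: 6

Derivation:
1. enqueue(70): size=1
2. dequeue(): size=0
3. enqueue(83): size=1
4. enqueue(57): size=2
5. enqueue(11): size=3
6. enqueue(93): size=3=cap → OVERFLOW (fail)
7. enqueue(26): size=3=cap → OVERFLOW (fail)
8. dequeue(): size=2
9. enqueue(15): size=3
10. dequeue(): size=2
11. enqueue(98): size=3
12. enqueue(81): size=3=cap → OVERFLOW (fail)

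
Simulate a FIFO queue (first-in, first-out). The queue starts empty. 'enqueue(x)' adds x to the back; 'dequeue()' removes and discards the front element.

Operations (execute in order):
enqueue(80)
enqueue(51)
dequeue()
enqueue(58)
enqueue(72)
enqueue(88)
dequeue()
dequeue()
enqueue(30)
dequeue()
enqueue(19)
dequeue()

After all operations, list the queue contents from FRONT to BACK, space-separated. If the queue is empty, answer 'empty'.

Answer: 30 19

Derivation:
enqueue(80): [80]
enqueue(51): [80, 51]
dequeue(): [51]
enqueue(58): [51, 58]
enqueue(72): [51, 58, 72]
enqueue(88): [51, 58, 72, 88]
dequeue(): [58, 72, 88]
dequeue(): [72, 88]
enqueue(30): [72, 88, 30]
dequeue(): [88, 30]
enqueue(19): [88, 30, 19]
dequeue(): [30, 19]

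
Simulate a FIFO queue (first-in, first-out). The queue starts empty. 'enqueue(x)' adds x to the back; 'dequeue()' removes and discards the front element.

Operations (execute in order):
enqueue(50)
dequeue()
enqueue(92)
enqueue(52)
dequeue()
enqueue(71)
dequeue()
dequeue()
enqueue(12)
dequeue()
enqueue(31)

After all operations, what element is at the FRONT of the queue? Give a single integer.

enqueue(50): queue = [50]
dequeue(): queue = []
enqueue(92): queue = [92]
enqueue(52): queue = [92, 52]
dequeue(): queue = [52]
enqueue(71): queue = [52, 71]
dequeue(): queue = [71]
dequeue(): queue = []
enqueue(12): queue = [12]
dequeue(): queue = []
enqueue(31): queue = [31]

Answer: 31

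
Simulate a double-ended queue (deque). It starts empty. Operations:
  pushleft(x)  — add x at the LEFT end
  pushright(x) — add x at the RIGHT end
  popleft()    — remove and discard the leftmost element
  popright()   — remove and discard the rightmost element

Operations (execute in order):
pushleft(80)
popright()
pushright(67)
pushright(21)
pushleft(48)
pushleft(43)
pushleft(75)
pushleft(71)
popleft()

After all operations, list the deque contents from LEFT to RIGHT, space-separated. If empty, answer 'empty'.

pushleft(80): [80]
popright(): []
pushright(67): [67]
pushright(21): [67, 21]
pushleft(48): [48, 67, 21]
pushleft(43): [43, 48, 67, 21]
pushleft(75): [75, 43, 48, 67, 21]
pushleft(71): [71, 75, 43, 48, 67, 21]
popleft(): [75, 43, 48, 67, 21]

Answer: 75 43 48 67 21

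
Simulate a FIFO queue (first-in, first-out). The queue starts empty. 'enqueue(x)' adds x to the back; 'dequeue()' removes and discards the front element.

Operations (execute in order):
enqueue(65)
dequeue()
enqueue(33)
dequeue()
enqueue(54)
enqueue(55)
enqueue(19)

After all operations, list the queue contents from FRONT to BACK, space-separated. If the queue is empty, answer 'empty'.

enqueue(65): [65]
dequeue(): []
enqueue(33): [33]
dequeue(): []
enqueue(54): [54]
enqueue(55): [54, 55]
enqueue(19): [54, 55, 19]

Answer: 54 55 19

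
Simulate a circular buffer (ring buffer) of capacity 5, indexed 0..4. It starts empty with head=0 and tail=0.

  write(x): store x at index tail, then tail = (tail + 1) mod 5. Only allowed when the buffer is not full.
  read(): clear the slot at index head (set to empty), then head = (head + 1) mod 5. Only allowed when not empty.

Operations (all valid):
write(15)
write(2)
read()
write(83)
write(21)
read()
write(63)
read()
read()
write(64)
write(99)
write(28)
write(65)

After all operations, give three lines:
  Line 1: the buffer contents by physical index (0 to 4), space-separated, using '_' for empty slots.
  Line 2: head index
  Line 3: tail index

Answer: 64 99 28 65 63
4
4

Derivation:
write(15): buf=[15 _ _ _ _], head=0, tail=1, size=1
write(2): buf=[15 2 _ _ _], head=0, tail=2, size=2
read(): buf=[_ 2 _ _ _], head=1, tail=2, size=1
write(83): buf=[_ 2 83 _ _], head=1, tail=3, size=2
write(21): buf=[_ 2 83 21 _], head=1, tail=4, size=3
read(): buf=[_ _ 83 21 _], head=2, tail=4, size=2
write(63): buf=[_ _ 83 21 63], head=2, tail=0, size=3
read(): buf=[_ _ _ 21 63], head=3, tail=0, size=2
read(): buf=[_ _ _ _ 63], head=4, tail=0, size=1
write(64): buf=[64 _ _ _ 63], head=4, tail=1, size=2
write(99): buf=[64 99 _ _ 63], head=4, tail=2, size=3
write(28): buf=[64 99 28 _ 63], head=4, tail=3, size=4
write(65): buf=[64 99 28 65 63], head=4, tail=4, size=5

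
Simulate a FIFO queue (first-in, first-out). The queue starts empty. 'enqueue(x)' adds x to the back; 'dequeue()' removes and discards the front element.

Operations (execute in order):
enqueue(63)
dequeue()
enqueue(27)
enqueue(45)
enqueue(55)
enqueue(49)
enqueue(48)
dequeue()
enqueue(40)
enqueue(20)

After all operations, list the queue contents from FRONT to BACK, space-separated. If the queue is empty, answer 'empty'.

enqueue(63): [63]
dequeue(): []
enqueue(27): [27]
enqueue(45): [27, 45]
enqueue(55): [27, 45, 55]
enqueue(49): [27, 45, 55, 49]
enqueue(48): [27, 45, 55, 49, 48]
dequeue(): [45, 55, 49, 48]
enqueue(40): [45, 55, 49, 48, 40]
enqueue(20): [45, 55, 49, 48, 40, 20]

Answer: 45 55 49 48 40 20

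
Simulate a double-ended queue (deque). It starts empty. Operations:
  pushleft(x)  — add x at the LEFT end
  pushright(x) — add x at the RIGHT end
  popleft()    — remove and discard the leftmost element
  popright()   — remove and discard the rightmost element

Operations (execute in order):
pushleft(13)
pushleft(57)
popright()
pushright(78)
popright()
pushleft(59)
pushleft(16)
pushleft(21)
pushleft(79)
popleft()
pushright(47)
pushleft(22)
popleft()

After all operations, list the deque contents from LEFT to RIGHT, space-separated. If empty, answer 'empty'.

Answer: 21 16 59 57 47

Derivation:
pushleft(13): [13]
pushleft(57): [57, 13]
popright(): [57]
pushright(78): [57, 78]
popright(): [57]
pushleft(59): [59, 57]
pushleft(16): [16, 59, 57]
pushleft(21): [21, 16, 59, 57]
pushleft(79): [79, 21, 16, 59, 57]
popleft(): [21, 16, 59, 57]
pushright(47): [21, 16, 59, 57, 47]
pushleft(22): [22, 21, 16, 59, 57, 47]
popleft(): [21, 16, 59, 57, 47]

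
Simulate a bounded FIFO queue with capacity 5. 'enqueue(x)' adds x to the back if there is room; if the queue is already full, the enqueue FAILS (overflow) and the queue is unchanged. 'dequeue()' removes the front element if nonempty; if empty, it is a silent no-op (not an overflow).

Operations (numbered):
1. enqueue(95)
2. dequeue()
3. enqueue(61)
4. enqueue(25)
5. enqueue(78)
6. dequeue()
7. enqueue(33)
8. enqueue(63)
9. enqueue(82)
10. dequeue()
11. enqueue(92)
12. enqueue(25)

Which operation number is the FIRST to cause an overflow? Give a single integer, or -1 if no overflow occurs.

1. enqueue(95): size=1
2. dequeue(): size=0
3. enqueue(61): size=1
4. enqueue(25): size=2
5. enqueue(78): size=3
6. dequeue(): size=2
7. enqueue(33): size=3
8. enqueue(63): size=4
9. enqueue(82): size=5
10. dequeue(): size=4
11. enqueue(92): size=5
12. enqueue(25): size=5=cap → OVERFLOW (fail)

Answer: 12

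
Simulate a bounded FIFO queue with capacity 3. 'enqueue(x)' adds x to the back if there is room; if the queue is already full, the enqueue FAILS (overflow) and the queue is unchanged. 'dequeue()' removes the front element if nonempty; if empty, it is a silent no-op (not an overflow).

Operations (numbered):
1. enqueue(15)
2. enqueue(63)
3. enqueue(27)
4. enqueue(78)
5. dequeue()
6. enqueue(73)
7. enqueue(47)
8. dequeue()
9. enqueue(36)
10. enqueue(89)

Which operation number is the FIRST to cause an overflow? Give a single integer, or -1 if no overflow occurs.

Answer: 4

Derivation:
1. enqueue(15): size=1
2. enqueue(63): size=2
3. enqueue(27): size=3
4. enqueue(78): size=3=cap → OVERFLOW (fail)
5. dequeue(): size=2
6. enqueue(73): size=3
7. enqueue(47): size=3=cap → OVERFLOW (fail)
8. dequeue(): size=2
9. enqueue(36): size=3
10. enqueue(89): size=3=cap → OVERFLOW (fail)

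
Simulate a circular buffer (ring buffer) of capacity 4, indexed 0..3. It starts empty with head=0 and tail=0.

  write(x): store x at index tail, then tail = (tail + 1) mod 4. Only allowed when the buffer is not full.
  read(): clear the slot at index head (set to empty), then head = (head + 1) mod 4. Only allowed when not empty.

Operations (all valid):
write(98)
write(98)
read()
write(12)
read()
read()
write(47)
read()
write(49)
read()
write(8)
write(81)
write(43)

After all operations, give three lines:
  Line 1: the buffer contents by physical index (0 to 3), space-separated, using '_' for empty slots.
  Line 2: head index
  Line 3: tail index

write(98): buf=[98 _ _ _], head=0, tail=1, size=1
write(98): buf=[98 98 _ _], head=0, tail=2, size=2
read(): buf=[_ 98 _ _], head=1, tail=2, size=1
write(12): buf=[_ 98 12 _], head=1, tail=3, size=2
read(): buf=[_ _ 12 _], head=2, tail=3, size=1
read(): buf=[_ _ _ _], head=3, tail=3, size=0
write(47): buf=[_ _ _ 47], head=3, tail=0, size=1
read(): buf=[_ _ _ _], head=0, tail=0, size=0
write(49): buf=[49 _ _ _], head=0, tail=1, size=1
read(): buf=[_ _ _ _], head=1, tail=1, size=0
write(8): buf=[_ 8 _ _], head=1, tail=2, size=1
write(81): buf=[_ 8 81 _], head=1, tail=3, size=2
write(43): buf=[_ 8 81 43], head=1, tail=0, size=3

Answer: _ 8 81 43
1
0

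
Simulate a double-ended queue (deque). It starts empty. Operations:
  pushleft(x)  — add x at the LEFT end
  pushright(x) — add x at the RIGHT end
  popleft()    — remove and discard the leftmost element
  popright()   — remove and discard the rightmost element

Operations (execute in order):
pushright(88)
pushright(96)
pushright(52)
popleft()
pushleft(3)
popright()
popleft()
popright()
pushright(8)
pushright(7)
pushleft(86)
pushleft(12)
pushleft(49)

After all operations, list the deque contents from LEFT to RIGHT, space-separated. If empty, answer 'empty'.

Answer: 49 12 86 8 7

Derivation:
pushright(88): [88]
pushright(96): [88, 96]
pushright(52): [88, 96, 52]
popleft(): [96, 52]
pushleft(3): [3, 96, 52]
popright(): [3, 96]
popleft(): [96]
popright(): []
pushright(8): [8]
pushright(7): [8, 7]
pushleft(86): [86, 8, 7]
pushleft(12): [12, 86, 8, 7]
pushleft(49): [49, 12, 86, 8, 7]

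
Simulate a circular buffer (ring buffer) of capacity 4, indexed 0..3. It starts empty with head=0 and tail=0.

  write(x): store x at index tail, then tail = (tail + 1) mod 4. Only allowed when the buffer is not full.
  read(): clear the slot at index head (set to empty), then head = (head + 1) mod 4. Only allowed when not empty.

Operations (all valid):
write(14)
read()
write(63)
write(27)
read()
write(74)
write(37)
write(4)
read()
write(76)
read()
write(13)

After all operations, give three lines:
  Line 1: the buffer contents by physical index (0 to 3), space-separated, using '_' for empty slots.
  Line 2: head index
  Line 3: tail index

write(14): buf=[14 _ _ _], head=0, tail=1, size=1
read(): buf=[_ _ _ _], head=1, tail=1, size=0
write(63): buf=[_ 63 _ _], head=1, tail=2, size=1
write(27): buf=[_ 63 27 _], head=1, tail=3, size=2
read(): buf=[_ _ 27 _], head=2, tail=3, size=1
write(74): buf=[_ _ 27 74], head=2, tail=0, size=2
write(37): buf=[37 _ 27 74], head=2, tail=1, size=3
write(4): buf=[37 4 27 74], head=2, tail=2, size=4
read(): buf=[37 4 _ 74], head=3, tail=2, size=3
write(76): buf=[37 4 76 74], head=3, tail=3, size=4
read(): buf=[37 4 76 _], head=0, tail=3, size=3
write(13): buf=[37 4 76 13], head=0, tail=0, size=4

Answer: 37 4 76 13
0
0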